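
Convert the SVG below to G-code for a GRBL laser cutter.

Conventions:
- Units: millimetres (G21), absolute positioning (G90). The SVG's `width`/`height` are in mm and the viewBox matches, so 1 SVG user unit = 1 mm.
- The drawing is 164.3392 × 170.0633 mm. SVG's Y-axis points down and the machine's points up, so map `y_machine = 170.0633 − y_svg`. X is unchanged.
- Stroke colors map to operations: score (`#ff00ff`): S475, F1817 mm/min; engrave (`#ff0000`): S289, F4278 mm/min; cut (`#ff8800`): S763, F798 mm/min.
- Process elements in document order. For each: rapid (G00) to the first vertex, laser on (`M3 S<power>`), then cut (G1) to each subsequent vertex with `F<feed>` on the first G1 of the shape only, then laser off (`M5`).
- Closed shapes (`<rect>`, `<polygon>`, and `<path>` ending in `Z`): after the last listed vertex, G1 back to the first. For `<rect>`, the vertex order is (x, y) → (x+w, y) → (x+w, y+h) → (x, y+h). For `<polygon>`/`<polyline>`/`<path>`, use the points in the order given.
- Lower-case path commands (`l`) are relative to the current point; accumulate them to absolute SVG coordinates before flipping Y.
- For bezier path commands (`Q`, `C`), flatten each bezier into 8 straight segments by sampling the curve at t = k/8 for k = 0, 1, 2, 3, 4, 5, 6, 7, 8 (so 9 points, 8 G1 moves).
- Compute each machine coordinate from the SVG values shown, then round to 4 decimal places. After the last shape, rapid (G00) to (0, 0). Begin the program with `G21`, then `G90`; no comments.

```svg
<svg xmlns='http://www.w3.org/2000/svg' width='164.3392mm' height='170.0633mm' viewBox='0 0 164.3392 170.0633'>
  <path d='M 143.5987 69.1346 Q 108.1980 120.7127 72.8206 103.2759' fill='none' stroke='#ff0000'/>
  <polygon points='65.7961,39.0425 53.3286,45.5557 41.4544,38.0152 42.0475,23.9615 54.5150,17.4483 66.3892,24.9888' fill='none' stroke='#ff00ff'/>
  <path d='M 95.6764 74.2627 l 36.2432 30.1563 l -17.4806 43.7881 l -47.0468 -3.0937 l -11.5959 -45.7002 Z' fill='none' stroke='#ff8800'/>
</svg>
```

Since the viewBox matches the mm dimensions, user units are millimetres directly. The only transform is the Y-flip y_m = 170.0633 − y_svg.

Shape 1 is a quadratic bezier drawn with `<path>`. Its stroke #ff0000 means engrave at S289, F4278. After flipping Y the toolpath is (143.5987,100.9287) → (134.7489,89.1125) → (125.8998,79.4531) → (117.0515,71.9503) → (108.2038,66.6043) → (99.3569,63.4150) → (90.5108,62.3824) → (81.6653,63.5066) → (72.8206,66.7874).

Shape 2 is a regular polygon drawn with `<polygon>`. Its stroke #ff00ff means score at S475, F1817. After flipping Y the toolpath is (65.7961,131.0208) → (53.3286,124.5076) → (41.4544,132.0481) → (42.0475,146.1018) → (54.5150,152.6150) → (66.3892,145.0745) → (65.7961,131.0208), returning to the start.

Shape 3 is a regular polygon drawn with `<path>`. Its stroke #ff8800 means cut at S763, F798. After flipping Y the toolpath is (95.6764,95.8006) → (131.9196,65.6443) → (114.4390,21.8562) → (67.3922,24.9499) → (55.7963,70.6501) → (95.6764,95.8006), returning to the start.

G21
G90
G00 X143.5987 Y100.9287
M3 S289
G1 X134.7489 Y89.1125 F4278
G1 X125.8998 Y79.4531
G1 X117.0515 Y71.9503
G1 X108.2038 Y66.6043
G1 X99.3569 Y63.4150
G1 X90.5108 Y62.3824
G1 X81.6653 Y63.5066
G1 X72.8206 Y66.7874
M5
G00 X65.7961 Y131.0208
M3 S475
G1 X53.3286 Y124.5076 F1817
G1 X41.4544 Y132.0481
G1 X42.0475 Y146.1018
G1 X54.5150 Y152.6150
G1 X66.3892 Y145.0745
G1 X65.7961 Y131.0208
M5
G00 X95.6764 Y95.8006
M3 S763
G1 X131.9196 Y65.6443 F798
G1 X114.4390 Y21.8562
G1 X67.3922 Y24.9499
G1 X55.7963 Y70.6501
G1 X95.6764 Y95.8006
M5
G00 X0.0000 Y0.0000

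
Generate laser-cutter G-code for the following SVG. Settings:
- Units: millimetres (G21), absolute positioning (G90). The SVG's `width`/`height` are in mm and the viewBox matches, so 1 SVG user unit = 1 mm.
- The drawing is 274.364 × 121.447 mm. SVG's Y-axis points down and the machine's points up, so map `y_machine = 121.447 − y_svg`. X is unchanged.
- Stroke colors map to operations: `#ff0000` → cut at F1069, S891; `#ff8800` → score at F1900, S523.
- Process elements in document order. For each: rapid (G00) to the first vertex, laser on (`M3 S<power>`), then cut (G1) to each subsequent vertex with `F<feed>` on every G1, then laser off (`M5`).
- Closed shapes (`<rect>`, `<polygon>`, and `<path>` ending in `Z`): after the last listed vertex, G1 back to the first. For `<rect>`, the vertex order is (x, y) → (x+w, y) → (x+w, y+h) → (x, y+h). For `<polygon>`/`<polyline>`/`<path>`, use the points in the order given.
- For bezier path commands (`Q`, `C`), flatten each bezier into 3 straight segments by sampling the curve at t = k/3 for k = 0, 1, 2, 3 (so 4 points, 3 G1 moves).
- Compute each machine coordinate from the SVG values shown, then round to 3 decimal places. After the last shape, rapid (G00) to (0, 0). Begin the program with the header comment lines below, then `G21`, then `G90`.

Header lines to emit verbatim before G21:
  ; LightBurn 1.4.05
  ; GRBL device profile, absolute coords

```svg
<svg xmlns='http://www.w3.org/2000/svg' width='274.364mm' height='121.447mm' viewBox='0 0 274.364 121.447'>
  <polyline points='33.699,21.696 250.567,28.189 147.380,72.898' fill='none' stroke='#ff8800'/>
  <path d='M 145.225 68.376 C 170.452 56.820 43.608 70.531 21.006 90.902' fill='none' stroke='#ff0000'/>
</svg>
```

; LightBurn 1.4.05
; GRBL device profile, absolute coords
G21
G90
G00 X33.699 Y99.751
M3 S523
G1 X250.567 Y93.258 F1900
G1 X147.380 Y48.549 F1900
M5
G00 X145.225 Y53.071
M3 S891
G1 X129.255 Y56.894 F1069
G1 X68.862 Y48.007 F1069
G1 X21.006 Y30.545 F1069
M5
G00 X0.000 Y0.000

viewBox `0 0 274.364 121.447` with mm width/height → 1 unit = 1 mm. Flip: y_m = 121.447 − y_svg.

**Shape 1** — `<polyline>` open polyline, stroke `#ff8800` → score (S523, F1900). Machine vertices: (33.699,99.751) → (250.567,93.258) → (147.380,48.549). Open path.

**Shape 2** — `<path>` cubic bezier, stroke `#ff0000` → cut (S891, F1069). Control points (SVG): P0=(145.225,68.376), P1=(170.452,56.820), P2=(43.608,70.531), P3=(21.006,90.902); sampled at t=k/3. Machine vertices: (145.225,53.071) → (129.255,56.894) → (68.862,48.007) → (21.006,30.545). Open path.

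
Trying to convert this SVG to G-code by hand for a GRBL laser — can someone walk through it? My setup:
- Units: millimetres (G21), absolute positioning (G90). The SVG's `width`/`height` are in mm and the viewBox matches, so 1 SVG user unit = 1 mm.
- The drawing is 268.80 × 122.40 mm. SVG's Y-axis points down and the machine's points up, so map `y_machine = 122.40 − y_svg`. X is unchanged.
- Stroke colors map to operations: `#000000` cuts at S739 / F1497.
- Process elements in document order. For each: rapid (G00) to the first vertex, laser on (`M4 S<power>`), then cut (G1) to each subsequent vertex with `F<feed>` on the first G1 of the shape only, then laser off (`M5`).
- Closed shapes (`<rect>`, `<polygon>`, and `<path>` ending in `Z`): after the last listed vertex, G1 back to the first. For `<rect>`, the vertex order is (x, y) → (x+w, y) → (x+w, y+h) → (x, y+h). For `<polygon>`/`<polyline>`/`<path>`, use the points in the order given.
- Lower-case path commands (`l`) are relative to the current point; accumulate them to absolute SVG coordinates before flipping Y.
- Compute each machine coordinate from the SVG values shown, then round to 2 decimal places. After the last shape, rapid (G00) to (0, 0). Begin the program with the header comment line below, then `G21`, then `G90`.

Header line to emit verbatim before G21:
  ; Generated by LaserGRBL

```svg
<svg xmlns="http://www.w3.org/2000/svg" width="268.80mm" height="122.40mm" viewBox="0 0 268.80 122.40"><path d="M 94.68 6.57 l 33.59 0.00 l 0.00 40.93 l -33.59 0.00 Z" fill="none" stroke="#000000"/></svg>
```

; Generated by LaserGRBL
G21
G90
G00 X94.68 Y115.83
M4 S739
G1 X128.27 Y115.83 F1497
G1 X128.27 Y74.90
G1 X94.68 Y74.90
G1 X94.68 Y115.83
M5
G00 X0.00 Y0.00

Since the viewBox matches the mm dimensions, user units are millimetres directly. The only transform is the Y-flip y_m = 122.40 − y_svg.

Shape 1 is a rectangle drawn with `<path>`. Its stroke #000000 means cut at S739, F1497. After flipping Y the toolpath is (94.68,115.83) → (128.27,115.83) → (128.27,74.90) → (94.68,74.90) → (94.68,115.83), returning to the start.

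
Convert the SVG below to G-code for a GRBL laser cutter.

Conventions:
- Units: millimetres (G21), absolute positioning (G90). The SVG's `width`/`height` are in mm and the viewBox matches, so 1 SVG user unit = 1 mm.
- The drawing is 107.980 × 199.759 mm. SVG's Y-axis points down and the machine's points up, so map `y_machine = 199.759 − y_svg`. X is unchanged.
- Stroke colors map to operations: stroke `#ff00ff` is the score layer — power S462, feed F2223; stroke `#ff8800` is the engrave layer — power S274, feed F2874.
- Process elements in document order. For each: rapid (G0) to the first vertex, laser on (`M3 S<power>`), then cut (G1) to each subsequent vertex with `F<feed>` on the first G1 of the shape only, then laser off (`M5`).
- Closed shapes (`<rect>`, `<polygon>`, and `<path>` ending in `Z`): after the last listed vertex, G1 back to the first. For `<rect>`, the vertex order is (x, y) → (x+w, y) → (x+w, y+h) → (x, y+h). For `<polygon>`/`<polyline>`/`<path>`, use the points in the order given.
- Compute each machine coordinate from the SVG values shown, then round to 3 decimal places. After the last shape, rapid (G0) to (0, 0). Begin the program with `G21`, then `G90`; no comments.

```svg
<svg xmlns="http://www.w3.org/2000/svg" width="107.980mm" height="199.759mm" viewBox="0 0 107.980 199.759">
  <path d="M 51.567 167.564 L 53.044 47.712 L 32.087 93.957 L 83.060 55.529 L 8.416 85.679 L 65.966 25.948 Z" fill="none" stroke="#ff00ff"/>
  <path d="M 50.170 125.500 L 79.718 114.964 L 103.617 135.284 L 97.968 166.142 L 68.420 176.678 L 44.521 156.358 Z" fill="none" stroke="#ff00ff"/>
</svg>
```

G21
G90
G0 X51.567 Y32.195
M3 S462
G1 X53.044 Y152.047 F2223
G1 X32.087 Y105.802
G1 X83.060 Y144.230
G1 X8.416 Y114.080
G1 X65.966 Y173.811
G1 X51.567 Y32.195
M5
G0 X50.170 Y74.259
M3 S462
G1 X79.718 Y84.795 F2223
G1 X103.617 Y64.475
G1 X97.968 Y33.617
G1 X68.420 Y23.081
G1 X44.521 Y43.401
G1 X50.170 Y74.259
M5
G0 X0.000 Y0.000

viewBox `0 0 107.980 199.759` with mm width/height → 1 unit = 1 mm. Flip: y_m = 199.759 − y_svg.

**Shape 1** — `<path>` closed polygon, stroke `#ff00ff` → score (S462, F2223). Machine vertices: (51.567,32.195) → (53.044,152.047) → (32.087,105.802) → (83.060,144.230) → (8.416,114.080) → (65.966,173.811) → (51.567,32.195). Closed: final G1 returns to the first vertex.

**Shape 2** — `<path>` regular polygon, stroke `#ff00ff` → score (S462, F2223). Machine vertices: (50.170,74.259) → (79.718,84.795) → (103.617,64.475) → (97.968,33.617) → (68.420,23.081) → (44.521,43.401) → (50.170,74.259). Closed: final G1 returns to the first vertex.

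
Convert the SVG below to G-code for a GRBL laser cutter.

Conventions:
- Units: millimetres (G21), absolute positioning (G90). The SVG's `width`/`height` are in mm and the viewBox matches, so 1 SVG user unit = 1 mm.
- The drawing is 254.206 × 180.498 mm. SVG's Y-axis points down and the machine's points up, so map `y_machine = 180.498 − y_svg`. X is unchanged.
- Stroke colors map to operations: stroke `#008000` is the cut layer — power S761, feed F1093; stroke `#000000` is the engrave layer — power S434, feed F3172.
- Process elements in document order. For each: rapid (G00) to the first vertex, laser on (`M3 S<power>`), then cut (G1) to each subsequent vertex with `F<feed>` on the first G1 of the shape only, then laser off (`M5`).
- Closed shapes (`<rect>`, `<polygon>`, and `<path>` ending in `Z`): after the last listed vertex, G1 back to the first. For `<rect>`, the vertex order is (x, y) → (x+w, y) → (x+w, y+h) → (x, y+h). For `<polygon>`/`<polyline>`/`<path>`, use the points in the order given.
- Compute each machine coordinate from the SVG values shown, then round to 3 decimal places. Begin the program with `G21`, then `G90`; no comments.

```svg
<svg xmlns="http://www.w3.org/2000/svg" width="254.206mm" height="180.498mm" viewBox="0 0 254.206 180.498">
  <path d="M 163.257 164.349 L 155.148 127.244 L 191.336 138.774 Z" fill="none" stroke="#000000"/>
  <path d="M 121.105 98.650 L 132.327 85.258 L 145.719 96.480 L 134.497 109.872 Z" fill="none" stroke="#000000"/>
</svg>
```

1 u = 1 mm; y_m = 180.498 − y.

[1] `<path>` regular polygon, #000000→engrave S434 F3172: (163.257,16.149) → (155.148,53.254) → (191.336,41.724) → (163.257,16.149) (closed)

[2] `<path>` regular polygon, #000000→engrave S434 F3172: (121.105,81.848) → (132.327,95.240) → (145.719,84.018) → (134.497,70.626) → (121.105,81.848) (closed)

G21
G90
G00 X163.257 Y16.149
M3 S434
G1 X155.148 Y53.254 F3172
G1 X191.336 Y41.724
G1 X163.257 Y16.149
M5
G00 X121.105 Y81.848
M3 S434
G1 X132.327 Y95.240 F3172
G1 X145.719 Y84.018
G1 X134.497 Y70.626
G1 X121.105 Y81.848
M5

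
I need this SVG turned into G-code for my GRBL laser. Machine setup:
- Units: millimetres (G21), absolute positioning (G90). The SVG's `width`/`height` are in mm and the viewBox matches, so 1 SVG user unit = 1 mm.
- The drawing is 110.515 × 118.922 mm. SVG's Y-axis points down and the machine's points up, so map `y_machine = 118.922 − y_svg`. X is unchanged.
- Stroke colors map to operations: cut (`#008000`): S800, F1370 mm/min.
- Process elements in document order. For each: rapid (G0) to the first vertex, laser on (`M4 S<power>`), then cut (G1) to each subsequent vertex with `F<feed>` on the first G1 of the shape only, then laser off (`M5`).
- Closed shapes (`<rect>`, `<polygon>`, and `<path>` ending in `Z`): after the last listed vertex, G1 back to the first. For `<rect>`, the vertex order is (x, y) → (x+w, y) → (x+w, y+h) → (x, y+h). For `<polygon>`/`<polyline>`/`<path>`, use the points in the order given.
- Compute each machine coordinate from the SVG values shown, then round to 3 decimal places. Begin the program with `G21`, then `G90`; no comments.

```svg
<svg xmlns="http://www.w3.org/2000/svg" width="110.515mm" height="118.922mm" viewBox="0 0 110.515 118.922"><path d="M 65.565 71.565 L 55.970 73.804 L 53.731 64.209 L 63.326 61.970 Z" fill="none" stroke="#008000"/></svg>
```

viewBox `0 0 110.515 118.922` with mm width/height → 1 unit = 1 mm. Flip: y_m = 118.922 − y_svg.

**Shape 1** — `<path>` regular polygon, stroke `#008000` → cut (S800, F1370). Machine vertices: (65.565,47.357) → (55.970,45.118) → (53.731,54.713) → (63.326,56.952) → (65.565,47.357). Closed: final G1 returns to the first vertex.

G21
G90
G0 X65.565 Y47.357
M4 S800
G1 X55.970 Y45.118 F1370
G1 X53.731 Y54.713
G1 X63.326 Y56.952
G1 X65.565 Y47.357
M5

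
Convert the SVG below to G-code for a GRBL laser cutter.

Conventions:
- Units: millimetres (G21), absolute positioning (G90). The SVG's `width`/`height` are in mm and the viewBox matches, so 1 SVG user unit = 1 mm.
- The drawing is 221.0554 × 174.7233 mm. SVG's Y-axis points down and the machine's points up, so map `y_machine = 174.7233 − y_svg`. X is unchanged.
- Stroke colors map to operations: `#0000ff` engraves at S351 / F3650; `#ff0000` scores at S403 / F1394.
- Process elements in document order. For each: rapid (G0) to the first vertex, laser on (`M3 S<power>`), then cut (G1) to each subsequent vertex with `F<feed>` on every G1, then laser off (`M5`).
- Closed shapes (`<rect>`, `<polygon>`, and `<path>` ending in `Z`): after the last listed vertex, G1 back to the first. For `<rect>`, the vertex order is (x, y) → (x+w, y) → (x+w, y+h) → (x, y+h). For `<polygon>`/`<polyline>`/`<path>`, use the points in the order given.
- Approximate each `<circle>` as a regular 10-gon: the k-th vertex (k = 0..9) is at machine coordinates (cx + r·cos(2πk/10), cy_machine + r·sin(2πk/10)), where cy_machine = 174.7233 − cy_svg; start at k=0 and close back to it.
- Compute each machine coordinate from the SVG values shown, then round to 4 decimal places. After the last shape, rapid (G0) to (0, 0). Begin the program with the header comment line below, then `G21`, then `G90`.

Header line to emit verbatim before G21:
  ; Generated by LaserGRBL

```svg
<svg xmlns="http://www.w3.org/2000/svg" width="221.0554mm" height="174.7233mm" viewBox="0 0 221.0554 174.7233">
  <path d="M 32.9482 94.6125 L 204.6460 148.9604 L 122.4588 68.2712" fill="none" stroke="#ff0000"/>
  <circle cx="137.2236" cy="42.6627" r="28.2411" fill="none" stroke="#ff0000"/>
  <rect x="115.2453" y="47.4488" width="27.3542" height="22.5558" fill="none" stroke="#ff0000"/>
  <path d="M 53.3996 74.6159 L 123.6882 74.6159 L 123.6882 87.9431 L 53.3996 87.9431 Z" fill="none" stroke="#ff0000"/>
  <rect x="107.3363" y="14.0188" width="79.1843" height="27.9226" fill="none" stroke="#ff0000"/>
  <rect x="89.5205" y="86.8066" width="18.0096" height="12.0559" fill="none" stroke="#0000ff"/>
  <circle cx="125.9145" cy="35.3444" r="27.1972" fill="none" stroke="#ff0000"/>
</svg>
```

; Generated by LaserGRBL
G21
G90
G0 X32.9482 Y80.1108
M3 S403
G1 X204.6460 Y25.7629 F1394
G1 X122.4588 Y106.4521 F1394
M5
G0 X165.4647 Y132.0606
M3 S403
G1 X160.0711 Y148.6603 F1394
G1 X145.9506 Y158.9195 F1394
G1 X128.4966 Y158.9195 F1394
G1 X114.3761 Y148.6603 F1394
G1 X108.9825 Y132.0606 F1394
G1 X114.3761 Y115.4609 F1394
G1 X128.4966 Y105.2017 F1394
G1 X145.9506 Y105.2017 F1394
G1 X160.0711 Y115.4609 F1394
G1 X165.4647 Y132.0606 F1394
M5
G0 X115.2453 Y127.2745
M3 S403
G1 X142.5995 Y127.2745 F1394
G1 X142.5995 Y104.7187 F1394
G1 X115.2453 Y104.7187 F1394
G1 X115.2453 Y127.2745 F1394
M5
G0 X53.3996 Y100.1074
M3 S403
G1 X123.6882 Y100.1074 F1394
G1 X123.6882 Y86.7802 F1394
G1 X53.3996 Y86.7802 F1394
G1 X53.3996 Y100.1074 F1394
M5
G0 X107.3363 Y160.7045
M3 S403
G1 X186.5206 Y160.7045 F1394
G1 X186.5206 Y132.7819 F1394
G1 X107.3363 Y132.7819 F1394
G1 X107.3363 Y160.7045 F1394
M5
G0 X89.5205 Y87.9167
M3 S351
G1 X107.5301 Y87.9167 F3650
G1 X107.5301 Y75.8608 F3650
G1 X89.5205 Y75.8608 F3650
G1 X89.5205 Y87.9167 F3650
M5
G0 X153.1117 Y139.3789
M3 S403
G1 X147.9175 Y155.3650 F1394
G1 X134.3189 Y165.2450 F1394
G1 X117.5101 Y165.2450 F1394
G1 X103.9115 Y155.3650 F1394
G1 X98.7173 Y139.3789 F1394
G1 X103.9115 Y123.3928 F1394
G1 X117.5101 Y113.5128 F1394
G1 X134.3189 Y113.5128 F1394
G1 X147.9175 Y123.3928 F1394
G1 X153.1117 Y139.3789 F1394
M5
G0 X0.0000 Y0.0000

Since the viewBox matches the mm dimensions, user units are millimetres directly. The only transform is the Y-flip y_m = 174.7233 − y_svg.

Shape 1 is a open polyline drawn with `<path>`. Its stroke #ff0000 means score at S403, F1394. After flipping Y the toolpath is (32.9482,80.1108) → (204.6460,25.7629) → (122.4588,106.4521).

Shape 2 is a circle drawn with `<circle>`. Its stroke #ff0000 means score at S403, F1394. After flipping Y the toolpath is (165.4647,132.0606) → (160.0711,148.6603) → (145.9506,158.9195) → (128.4966,158.9195) → (114.3761,148.6603) → (108.9825,132.0606) → (114.3761,115.4609) → (128.4966,105.2017) → (145.9506,105.2017) → (160.0711,115.4609) → (165.4647,132.0606), returning to the start.

Shape 3 is a rectangle drawn with `<rect>`. Its stroke #ff0000 means score at S403, F1394. After flipping Y the toolpath is (115.2453,127.2745) → (142.5995,127.2745) → (142.5995,104.7187) → (115.2453,104.7187) → (115.2453,127.2745), returning to the start.

Shape 4 is a rectangle drawn with `<path>`. Its stroke #ff0000 means score at S403, F1394. After flipping Y the toolpath is (53.3996,100.1074) → (123.6882,100.1074) → (123.6882,86.7802) → (53.3996,86.7802) → (53.3996,100.1074), returning to the start.

Shape 5 is a rectangle drawn with `<rect>`. Its stroke #ff0000 means score at S403, F1394. After flipping Y the toolpath is (107.3363,160.7045) → (186.5206,160.7045) → (186.5206,132.7819) → (107.3363,132.7819) → (107.3363,160.7045), returning to the start.

Shape 6 is a rectangle drawn with `<rect>`. Its stroke #0000ff means engrave at S351, F3650. After flipping Y the toolpath is (89.5205,87.9167) → (107.5301,87.9167) → (107.5301,75.8608) → (89.5205,75.8608) → (89.5205,87.9167), returning to the start.

Shape 7 is a circle drawn with `<circle>`. Its stroke #ff0000 means score at S403, F1394. After flipping Y the toolpath is (153.1117,139.3789) → (147.9175,155.3650) → (134.3189,165.2450) → (117.5101,165.2450) → (103.9115,155.3650) → (98.7173,139.3789) → (103.9115,123.3928) → (117.5101,113.5128) → (134.3189,113.5128) → (147.9175,123.3928) → (153.1117,139.3789), returning to the start.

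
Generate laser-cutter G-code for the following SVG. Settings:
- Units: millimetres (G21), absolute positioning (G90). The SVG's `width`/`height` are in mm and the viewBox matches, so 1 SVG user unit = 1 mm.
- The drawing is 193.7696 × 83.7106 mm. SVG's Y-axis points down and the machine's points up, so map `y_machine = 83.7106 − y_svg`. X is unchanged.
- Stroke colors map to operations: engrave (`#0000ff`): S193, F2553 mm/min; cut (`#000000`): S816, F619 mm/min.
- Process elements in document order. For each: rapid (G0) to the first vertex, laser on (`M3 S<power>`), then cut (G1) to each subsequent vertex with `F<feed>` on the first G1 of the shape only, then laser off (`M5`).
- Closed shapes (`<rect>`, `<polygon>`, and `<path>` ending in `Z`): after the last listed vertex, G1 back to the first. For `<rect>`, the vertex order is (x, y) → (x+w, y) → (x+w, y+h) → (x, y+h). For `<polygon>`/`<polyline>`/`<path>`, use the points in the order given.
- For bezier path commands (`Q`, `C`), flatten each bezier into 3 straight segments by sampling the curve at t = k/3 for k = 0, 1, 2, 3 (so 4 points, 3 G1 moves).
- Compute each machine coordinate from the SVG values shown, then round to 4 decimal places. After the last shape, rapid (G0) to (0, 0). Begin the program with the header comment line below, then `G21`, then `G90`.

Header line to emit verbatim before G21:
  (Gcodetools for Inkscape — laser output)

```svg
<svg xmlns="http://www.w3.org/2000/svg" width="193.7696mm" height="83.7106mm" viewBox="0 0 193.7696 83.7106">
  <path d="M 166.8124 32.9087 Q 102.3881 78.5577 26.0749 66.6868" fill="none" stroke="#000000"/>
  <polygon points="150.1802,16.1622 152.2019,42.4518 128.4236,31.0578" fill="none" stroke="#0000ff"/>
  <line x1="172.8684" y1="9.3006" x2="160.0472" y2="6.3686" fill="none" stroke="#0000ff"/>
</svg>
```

(Gcodetools for Inkscape — laser output)
G21
G90
G0 X166.8124 Y50.8019
M3 S816
G1 X122.5419 Y26.7603 F619
G1 X75.6294 Y15.5010
G1 X26.0749 Y17.0238
M5
G0 X150.1802 Y67.5484
M3 S193
G1 X152.2019 Y41.2588 F2553
G1 X128.4236 Y52.6528
G1 X150.1802 Y67.5484
M5
G0 X172.8684 Y74.4100
M3 S193
G1 X160.0472 Y77.3420 F2553
M5
G0 X0.0000 Y0.0000

Since the viewBox matches the mm dimensions, user units are millimetres directly. The only transform is the Y-flip y_m = 83.7106 − y_svg.

Shape 1 is a quadratic bezier drawn with `<path>`. Its stroke #000000 means cut at S816, F619. After flipping Y the toolpath is (166.8124,50.8019) → (122.5419,26.7603) → (75.6294,15.5010) → (26.0749,17.0238).

Shape 2 is a regular polygon drawn with `<polygon>`. Its stroke #0000ff means engrave at S193, F2553. After flipping Y the toolpath is (150.1802,67.5484) → (152.2019,41.2588) → (128.4236,52.6528) → (150.1802,67.5484), returning to the start.

Shape 3 is a line segment drawn with `<line>`. Its stroke #0000ff means engrave at S193, F2553. After flipping Y the toolpath is (172.8684,74.4100) → (160.0472,77.3420).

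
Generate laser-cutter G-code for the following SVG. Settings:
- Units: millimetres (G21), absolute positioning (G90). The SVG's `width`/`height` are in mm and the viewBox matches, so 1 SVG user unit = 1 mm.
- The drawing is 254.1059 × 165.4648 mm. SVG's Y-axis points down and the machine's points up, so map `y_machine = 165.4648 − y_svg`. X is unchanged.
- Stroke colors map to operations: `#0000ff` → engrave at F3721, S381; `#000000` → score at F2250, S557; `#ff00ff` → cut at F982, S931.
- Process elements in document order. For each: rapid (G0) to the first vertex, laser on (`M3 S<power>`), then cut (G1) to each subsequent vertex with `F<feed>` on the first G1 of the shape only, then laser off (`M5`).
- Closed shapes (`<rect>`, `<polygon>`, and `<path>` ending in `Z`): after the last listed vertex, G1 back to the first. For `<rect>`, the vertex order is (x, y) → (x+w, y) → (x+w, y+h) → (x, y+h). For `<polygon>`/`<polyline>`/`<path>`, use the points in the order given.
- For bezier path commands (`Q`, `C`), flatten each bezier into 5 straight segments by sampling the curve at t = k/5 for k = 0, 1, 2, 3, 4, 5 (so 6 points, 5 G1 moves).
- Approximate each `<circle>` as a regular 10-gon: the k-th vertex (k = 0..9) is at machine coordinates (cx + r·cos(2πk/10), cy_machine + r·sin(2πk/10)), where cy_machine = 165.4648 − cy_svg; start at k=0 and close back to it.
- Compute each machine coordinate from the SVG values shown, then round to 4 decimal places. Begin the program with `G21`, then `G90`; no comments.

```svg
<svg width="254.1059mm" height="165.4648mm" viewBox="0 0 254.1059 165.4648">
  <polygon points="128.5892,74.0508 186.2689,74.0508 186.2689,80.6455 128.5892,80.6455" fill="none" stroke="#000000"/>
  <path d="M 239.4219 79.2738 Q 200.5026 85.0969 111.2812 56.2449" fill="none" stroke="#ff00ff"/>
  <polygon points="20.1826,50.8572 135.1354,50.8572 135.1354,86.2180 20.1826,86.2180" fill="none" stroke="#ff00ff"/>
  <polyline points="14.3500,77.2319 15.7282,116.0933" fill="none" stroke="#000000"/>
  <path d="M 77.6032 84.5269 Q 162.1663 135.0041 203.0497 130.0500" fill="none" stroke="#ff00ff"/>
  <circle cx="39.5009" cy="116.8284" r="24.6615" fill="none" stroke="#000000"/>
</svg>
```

viewBox `0 0 254.1059 165.4648` with mm width/height → 1 unit = 1 mm. Flip: y_m = 165.4648 − y_svg.

**Shape 1** — `<polygon>` rectangle, stroke `#000000` → score (S557, F2250). Machine vertices: (128.5892,91.4140) → (186.2689,91.4140) → (186.2689,84.8193) → (128.5892,84.8193) → (128.5892,91.4140). Closed: final G1 returns to the first vertex.

**Shape 2** — `<path>` quadratic bezier, stroke `#ff00ff` → cut (S931, F982). Control points (SVG): P0=(239.4219,79.2738), P1=(200.5026,85.0969), P2=(111.2812,56.2449); sampled at t=k/5. Machine vertices: (239.4219,86.1910) → (221.8421,85.2488) → (200.2381,87.0805) → (174.6100,91.6863) → (144.9577,99.0661) → (111.2812,109.2199). Open path.

**Shape 3** — `<polygon>` rectangle, stroke `#ff00ff` → cut (S931, F982). Machine vertices: (20.1826,114.6076) → (135.1354,114.6076) → (135.1354,79.2468) → (20.1826,79.2468) → (20.1826,114.6076). Closed: final G1 returns to the first vertex.

**Shape 4** — `<polyline>` line segment, stroke `#000000` → score (S557, F2250). Machine vertices: (14.3500,88.2329) → (15.7282,49.3715). Open path.

**Shape 5** — `<path>` quadratic bezier, stroke `#ff00ff` → cut (S931, F982). Control points (SVG): P0=(77.6032,84.5269), P1=(162.1663,135.0041), P2=(203.0497,130.0500); sampled at t=k/5. Machine vertices: (77.6032,80.9379) → (109.6813,62.9643) → (138.2649,49.4251) → (163.3542,40.3205) → (184.9492,35.6504) → (203.0497,35.4148). Open path.

**Shape 6** — `<circle>` circle, stroke `#000000` → score (S557, F2250). Machine vertices: (64.1624,48.6364) → (59.4525,63.1321) → (47.1217,72.0909) → (31.8801,72.0909) → (19.5493,63.1321) → (14.8394,48.6364) → (19.5493,34.1407) → (31.8801,25.1819) → (47.1217,25.1819) → (59.4525,34.1407) → (64.1624,48.6364). Closed: final G1 returns to the first vertex.

G21
G90
G0 X128.5892 Y91.4140
M3 S557
G1 X186.2689 Y91.4140 F2250
G1 X186.2689 Y84.8193
G1 X128.5892 Y84.8193
G1 X128.5892 Y91.4140
M5
G0 X239.4219 Y86.1910
M3 S931
G1 X221.8421 Y85.2488 F982
G1 X200.2381 Y87.0805
G1 X174.6100 Y91.6863
G1 X144.9577 Y99.0661
G1 X111.2812 Y109.2199
M5
G0 X20.1826 Y114.6076
M3 S931
G1 X135.1354 Y114.6076 F982
G1 X135.1354 Y79.2468
G1 X20.1826 Y79.2468
G1 X20.1826 Y114.6076
M5
G0 X14.3500 Y88.2329
M3 S557
G1 X15.7282 Y49.3715 F2250
M5
G0 X77.6032 Y80.9379
M3 S931
G1 X109.6813 Y62.9643 F982
G1 X138.2649 Y49.4251
G1 X163.3542 Y40.3205
G1 X184.9492 Y35.6504
G1 X203.0497 Y35.4148
M5
G0 X64.1624 Y48.6364
M3 S557
G1 X59.4525 Y63.1321 F2250
G1 X47.1217 Y72.0909
G1 X31.8801 Y72.0909
G1 X19.5493 Y63.1321
G1 X14.8394 Y48.6364
G1 X19.5493 Y34.1407
G1 X31.8801 Y25.1819
G1 X47.1217 Y25.1819
G1 X59.4525 Y34.1407
G1 X64.1624 Y48.6364
M5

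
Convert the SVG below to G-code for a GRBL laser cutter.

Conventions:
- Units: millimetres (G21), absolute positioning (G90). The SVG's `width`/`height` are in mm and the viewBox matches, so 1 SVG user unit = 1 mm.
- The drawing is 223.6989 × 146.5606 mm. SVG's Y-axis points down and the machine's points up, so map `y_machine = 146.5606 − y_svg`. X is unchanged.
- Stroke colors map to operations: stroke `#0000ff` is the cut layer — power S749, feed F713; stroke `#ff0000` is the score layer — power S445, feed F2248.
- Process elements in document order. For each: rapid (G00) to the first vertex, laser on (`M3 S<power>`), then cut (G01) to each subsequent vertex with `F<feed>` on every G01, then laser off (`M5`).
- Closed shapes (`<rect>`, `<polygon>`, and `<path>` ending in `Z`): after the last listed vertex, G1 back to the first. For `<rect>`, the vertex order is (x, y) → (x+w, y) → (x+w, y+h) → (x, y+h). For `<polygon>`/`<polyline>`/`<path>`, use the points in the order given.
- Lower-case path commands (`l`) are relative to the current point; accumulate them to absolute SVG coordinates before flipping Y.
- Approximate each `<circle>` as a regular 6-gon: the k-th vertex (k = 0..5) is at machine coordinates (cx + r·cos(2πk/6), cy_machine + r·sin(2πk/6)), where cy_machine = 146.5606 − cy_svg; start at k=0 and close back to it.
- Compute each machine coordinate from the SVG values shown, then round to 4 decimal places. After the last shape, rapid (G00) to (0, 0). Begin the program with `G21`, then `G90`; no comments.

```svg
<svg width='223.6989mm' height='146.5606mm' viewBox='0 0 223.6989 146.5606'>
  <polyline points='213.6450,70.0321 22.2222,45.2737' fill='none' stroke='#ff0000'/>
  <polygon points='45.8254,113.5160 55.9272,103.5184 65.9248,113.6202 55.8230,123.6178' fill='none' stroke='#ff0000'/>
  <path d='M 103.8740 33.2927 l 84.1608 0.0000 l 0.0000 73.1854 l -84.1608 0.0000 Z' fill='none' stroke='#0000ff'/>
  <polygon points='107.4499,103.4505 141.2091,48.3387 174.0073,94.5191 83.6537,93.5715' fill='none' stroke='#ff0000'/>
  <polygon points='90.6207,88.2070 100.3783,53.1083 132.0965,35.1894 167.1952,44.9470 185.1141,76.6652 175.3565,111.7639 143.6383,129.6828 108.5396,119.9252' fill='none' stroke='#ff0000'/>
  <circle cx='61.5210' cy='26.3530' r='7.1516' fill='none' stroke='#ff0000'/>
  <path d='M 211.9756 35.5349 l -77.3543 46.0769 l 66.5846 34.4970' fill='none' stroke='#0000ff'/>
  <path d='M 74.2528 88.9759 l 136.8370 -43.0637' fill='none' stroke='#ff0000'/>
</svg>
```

viewBox `0 0 223.6989 146.5606` with mm width/height → 1 unit = 1 mm. Flip: y_m = 146.5606 − y_svg.

**Shape 1** — `<polyline>` line segment, stroke `#ff0000` → score (S445, F2248). Machine vertices: (213.6450,76.5285) → (22.2222,101.2869). Open path.

**Shape 2** — `<polygon>` regular polygon, stroke `#ff0000` → score (S445, F2248). Machine vertices: (45.8254,33.0446) → (55.9272,43.0422) → (65.9248,32.9404) → (55.8230,22.9428) → (45.8254,33.0446). Closed: final G1 returns to the first vertex.

**Shape 3** — `<path>` rectangle, stroke `#0000ff` → cut (S749, F713). Machine vertices: (103.8740,113.2679) → (188.0348,113.2679) → (188.0348,40.0825) → (103.8740,40.0825) → (103.8740,113.2679). Closed: final G1 returns to the first vertex.

**Shape 4** — `<polygon>` closed polygon, stroke `#ff0000` → score (S445, F2248). Machine vertices: (107.4499,43.1101) → (141.2091,98.2219) → (174.0073,52.0415) → (83.6537,52.9891) → (107.4499,43.1101). Closed: final G1 returns to the first vertex.

**Shape 5** — `<polygon>` regular polygon, stroke `#ff0000` → score (S445, F2248). Machine vertices: (90.6207,58.3536) → (100.3783,93.4523) → (132.0965,111.3712) → (167.1952,101.6136) → (185.1141,69.8954) → (175.3565,34.7967) → (143.6383,16.8778) → (108.5396,26.6354) → (90.6207,58.3536). Closed: final G1 returns to the first vertex.

**Shape 6** — `<circle>` circle, stroke `#ff0000` → score (S445, F2248). Machine vertices: (68.6726,120.2076) → (65.0968,126.4011) → (57.9452,126.4011) → (54.3694,120.2076) → (57.9452,114.0141) → (65.0968,114.0141) → (68.6726,120.2076). Closed: final G1 returns to the first vertex.

**Shape 7** — `<path>` open polyline, stroke `#0000ff` → cut (S749, F713). Machine vertices: (211.9756,111.0257) → (134.6213,64.9488) → (201.2059,30.4518). Open path.

**Shape 8** — `<path>` line segment, stroke `#ff0000` → score (S445, F2248). Machine vertices: (74.2528,57.5847) → (211.0898,100.6484). Open path.

G21
G90
G00 X213.6450 Y76.5285
M3 S445
G01 X22.2222 Y101.2869 F2248
M5
G00 X45.8254 Y33.0446
M3 S445
G01 X55.9272 Y43.0422 F2248
G01 X65.9248 Y32.9404 F2248
G01 X55.8230 Y22.9428 F2248
G01 X45.8254 Y33.0446 F2248
M5
G00 X103.8740 Y113.2679
M3 S749
G01 X188.0348 Y113.2679 F713
G01 X188.0348 Y40.0825 F713
G01 X103.8740 Y40.0825 F713
G01 X103.8740 Y113.2679 F713
M5
G00 X107.4499 Y43.1101
M3 S445
G01 X141.2091 Y98.2219 F2248
G01 X174.0073 Y52.0415 F2248
G01 X83.6537 Y52.9891 F2248
G01 X107.4499 Y43.1101 F2248
M5
G00 X90.6207 Y58.3536
M3 S445
G01 X100.3783 Y93.4523 F2248
G01 X132.0965 Y111.3712 F2248
G01 X167.1952 Y101.6136 F2248
G01 X185.1141 Y69.8954 F2248
G01 X175.3565 Y34.7967 F2248
G01 X143.6383 Y16.8778 F2248
G01 X108.5396 Y26.6354 F2248
G01 X90.6207 Y58.3536 F2248
M5
G00 X68.6726 Y120.2076
M3 S445
G01 X65.0968 Y126.4011 F2248
G01 X57.9452 Y126.4011 F2248
G01 X54.3694 Y120.2076 F2248
G01 X57.9452 Y114.0141 F2248
G01 X65.0968 Y114.0141 F2248
G01 X68.6726 Y120.2076 F2248
M5
G00 X211.9756 Y111.0257
M3 S749
G01 X134.6213 Y64.9488 F713
G01 X201.2059 Y30.4518 F713
M5
G00 X74.2528 Y57.5847
M3 S445
G01 X211.0898 Y100.6484 F2248
M5
G00 X0.0000 Y0.0000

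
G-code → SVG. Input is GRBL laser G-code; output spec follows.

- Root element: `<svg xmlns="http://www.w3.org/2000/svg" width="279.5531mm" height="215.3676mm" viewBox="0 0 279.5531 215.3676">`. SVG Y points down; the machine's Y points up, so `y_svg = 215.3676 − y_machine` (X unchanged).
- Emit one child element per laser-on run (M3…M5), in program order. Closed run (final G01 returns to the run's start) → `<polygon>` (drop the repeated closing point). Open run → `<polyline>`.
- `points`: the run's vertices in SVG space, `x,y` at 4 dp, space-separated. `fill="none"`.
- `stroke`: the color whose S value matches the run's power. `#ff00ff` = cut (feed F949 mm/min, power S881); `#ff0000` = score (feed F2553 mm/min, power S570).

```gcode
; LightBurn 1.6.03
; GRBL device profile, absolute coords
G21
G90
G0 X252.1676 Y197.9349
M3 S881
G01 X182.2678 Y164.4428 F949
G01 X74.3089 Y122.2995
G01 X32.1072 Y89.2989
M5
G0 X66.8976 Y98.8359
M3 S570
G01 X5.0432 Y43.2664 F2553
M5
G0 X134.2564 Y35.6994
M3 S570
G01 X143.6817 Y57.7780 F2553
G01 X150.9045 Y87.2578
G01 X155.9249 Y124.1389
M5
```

<svg xmlns="http://www.w3.org/2000/svg" width="279.5531mm" height="215.3676mm" viewBox="0 0 279.5531 215.3676">
  <polyline points="252.1676,17.4327 182.2678,50.9248 74.3089,93.0681 32.1072,126.0687" fill="none" stroke="#ff00ff"/>
  <polyline points="66.8976,116.5317 5.0432,172.1012" fill="none" stroke="#ff0000"/>
  <polyline points="134.2564,179.6682 143.6817,157.5896 150.9045,128.1098 155.9249,91.2287" fill="none" stroke="#ff0000"/>
</svg>

Machine Y-up, SVG Y-down with viewBox height 215.3676, so y_svg = 215.3676 − y_machine; X carries over.

Run 1: power S881 maps to stroke `#ff00ff` (cut). The run is open, so emit a `<polyline>` with points (Y-flipped): 252.1676,17.4327 182.2678,50.9248 74.3089,93.0681 32.1072,126.0687.

Run 2: the run's S570 means `#ff0000` (score). The run is open, so emit a `<polyline>` with points (Y-flipped): 66.8976,116.5317 5.0432,172.1012.

Run 3: S570 ⇒ score layer `#ff0000`. The run is open, so emit a `<polyline>` with points (Y-flipped): 134.2564,179.6682 143.6817,157.5896 150.9045,128.1098 155.9249,91.2287.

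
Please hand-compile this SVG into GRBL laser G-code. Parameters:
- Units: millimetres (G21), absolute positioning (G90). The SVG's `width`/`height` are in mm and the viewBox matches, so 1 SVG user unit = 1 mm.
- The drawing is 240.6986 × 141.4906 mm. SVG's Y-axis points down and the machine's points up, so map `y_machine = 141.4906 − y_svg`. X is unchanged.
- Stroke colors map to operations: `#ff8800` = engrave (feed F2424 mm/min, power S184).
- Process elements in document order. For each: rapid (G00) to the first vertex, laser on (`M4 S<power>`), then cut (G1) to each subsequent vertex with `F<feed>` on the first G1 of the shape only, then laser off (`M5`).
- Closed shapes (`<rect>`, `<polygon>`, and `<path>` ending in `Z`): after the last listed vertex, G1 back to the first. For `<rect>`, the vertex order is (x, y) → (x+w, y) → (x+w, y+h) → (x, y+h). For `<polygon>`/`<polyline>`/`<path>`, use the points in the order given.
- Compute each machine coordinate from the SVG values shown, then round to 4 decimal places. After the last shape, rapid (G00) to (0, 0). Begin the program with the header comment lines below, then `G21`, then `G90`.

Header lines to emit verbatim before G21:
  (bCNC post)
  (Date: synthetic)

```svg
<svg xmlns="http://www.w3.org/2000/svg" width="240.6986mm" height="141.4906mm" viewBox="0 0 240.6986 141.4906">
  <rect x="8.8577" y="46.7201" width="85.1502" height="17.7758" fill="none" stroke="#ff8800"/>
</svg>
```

viewBox `0 0 240.6986 141.4906` with mm width/height → 1 unit = 1 mm. Flip: y_m = 141.4906 − y_svg.

**Shape 1** — `<rect>` rectangle, stroke `#ff8800` → engrave (S184, F2424). Machine vertices: (8.8577,94.7705) → (94.0079,94.7705) → (94.0079,76.9947) → (8.8577,76.9947) → (8.8577,94.7705). Closed: final G1 returns to the first vertex.

(bCNC post)
(Date: synthetic)
G21
G90
G00 X8.8577 Y94.7705
M4 S184
G1 X94.0079 Y94.7705 F2424
G1 X94.0079 Y76.9947
G1 X8.8577 Y76.9947
G1 X8.8577 Y94.7705
M5
G00 X0.0000 Y0.0000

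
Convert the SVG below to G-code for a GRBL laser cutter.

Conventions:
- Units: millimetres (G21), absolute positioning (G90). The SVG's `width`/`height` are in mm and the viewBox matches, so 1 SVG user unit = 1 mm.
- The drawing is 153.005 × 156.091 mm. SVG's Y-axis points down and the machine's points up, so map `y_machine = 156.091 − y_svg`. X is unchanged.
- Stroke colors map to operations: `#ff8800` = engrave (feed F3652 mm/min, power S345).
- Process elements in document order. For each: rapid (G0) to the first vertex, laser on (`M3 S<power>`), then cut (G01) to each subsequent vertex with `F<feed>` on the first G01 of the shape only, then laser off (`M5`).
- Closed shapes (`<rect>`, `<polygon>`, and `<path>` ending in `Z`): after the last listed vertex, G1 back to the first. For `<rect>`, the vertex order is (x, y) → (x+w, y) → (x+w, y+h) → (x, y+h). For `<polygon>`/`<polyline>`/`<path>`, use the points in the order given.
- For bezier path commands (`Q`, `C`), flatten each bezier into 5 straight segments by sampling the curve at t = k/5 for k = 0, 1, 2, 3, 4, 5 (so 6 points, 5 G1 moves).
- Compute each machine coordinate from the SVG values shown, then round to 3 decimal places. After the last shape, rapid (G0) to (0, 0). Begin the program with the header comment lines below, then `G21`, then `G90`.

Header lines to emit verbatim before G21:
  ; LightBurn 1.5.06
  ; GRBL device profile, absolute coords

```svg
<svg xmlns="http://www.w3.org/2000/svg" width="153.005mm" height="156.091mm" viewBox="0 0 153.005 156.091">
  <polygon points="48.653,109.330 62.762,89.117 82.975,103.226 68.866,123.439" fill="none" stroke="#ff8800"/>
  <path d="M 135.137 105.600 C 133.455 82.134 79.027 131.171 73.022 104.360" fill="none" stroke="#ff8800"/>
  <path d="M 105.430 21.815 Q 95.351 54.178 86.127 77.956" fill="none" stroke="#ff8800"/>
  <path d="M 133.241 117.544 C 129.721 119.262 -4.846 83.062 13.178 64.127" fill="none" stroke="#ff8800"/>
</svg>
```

Since the viewBox matches the mm dimensions, user units are millimetres directly. The only transform is the Y-flip y_m = 156.091 − y_svg.

Shape 1 is a regular polygon drawn with `<polygon>`. Its stroke #ff8800 means engrave at S345, F3652. After flipping Y the toolpath is (48.653,46.761) → (62.762,66.974) → (82.975,52.865) → (68.866,32.652) → (48.653,46.761), returning to the start.

Shape 2 is a cubic bezier drawn with `<path>`. Its stroke #ff8800 means engrave at S345, F3652. After flipping Y the toolpath is (135.137,50.491) → (128.608,57.057) → (114.275,53.343) → (96.996,46.470) → (81.626,43.559) → (73.022,51.731).

Shape 3 is a quadratic bezier drawn with `<path>`. Its stroke #ff8800 means engrave at S345, F3652. After flipping Y the toolpath is (105.430,134.276) → (101.433,121.674) → (97.504,109.759) → (93.643,98.531) → (89.851,87.990) → (86.127,78.135).

Shape 4 is a cubic bezier drawn with `<path>`. Its stroke #ff8800 means engrave at S345, F3652. After flipping Y the toolpath is (133.241,38.547) → (117.672,41.625) → (84.267,51.154) → (46.640,64.487) → (18.405,78.973) → (13.178,91.964).

; LightBurn 1.5.06
; GRBL device profile, absolute coords
G21
G90
G0 X48.653 Y46.761
M3 S345
G01 X62.762 Y66.974 F3652
G01 X82.975 Y52.865
G01 X68.866 Y32.652
G01 X48.653 Y46.761
M5
G0 X135.137 Y50.491
M3 S345
G01 X128.608 Y57.057 F3652
G01 X114.275 Y53.343
G01 X96.996 Y46.470
G01 X81.626 Y43.559
G01 X73.022 Y51.731
M5
G0 X105.430 Y134.276
M3 S345
G01 X101.433 Y121.674 F3652
G01 X97.504 Y109.759
G01 X93.643 Y98.531
G01 X89.851 Y87.990
G01 X86.127 Y78.135
M5
G0 X133.241 Y38.547
M3 S345
G01 X117.672 Y41.625 F3652
G01 X84.267 Y51.154
G01 X46.640 Y64.487
G01 X18.405 Y78.973
G01 X13.178 Y91.964
M5
G0 X0.000 Y0.000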